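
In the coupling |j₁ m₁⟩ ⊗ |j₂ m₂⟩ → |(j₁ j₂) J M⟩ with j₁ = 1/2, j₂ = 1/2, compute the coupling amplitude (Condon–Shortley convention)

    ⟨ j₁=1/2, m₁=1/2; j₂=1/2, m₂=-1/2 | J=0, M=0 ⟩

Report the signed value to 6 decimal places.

+0.707107

triangle: 1!·0!·0!/2! = 1/2
(j±m)!: 1!·0!·0!·1!·0!·0! = 1
prefactor² = (2J+1)·Δ·N² = 1/2
  k=0: +1/(0!·1!·0!·0!·0!·0!) = 1
Σ = 1  ⇒  CG² = 1/2·1² = 1/2
CG = +√(1/2) = +0.707107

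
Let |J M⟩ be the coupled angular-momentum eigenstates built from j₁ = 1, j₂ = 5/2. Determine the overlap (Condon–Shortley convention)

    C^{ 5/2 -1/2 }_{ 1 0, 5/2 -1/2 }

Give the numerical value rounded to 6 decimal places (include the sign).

j₁+j₂−J=1  J+j₁−j₂=1  J−j₁+j₂=4  j₁+j₂+J+1=7
(j₁±m₁, j₂±m₂, J±M) = (1,1,2,3,2,3)
P² = 144/35
sum k=0..1:
  [0] +1/4 = 1/4
  [1] −1/6 = -1/6
S = 1/12
C² = P²·S² = 1/35 ; C = +0.169031

+√(1/35) = +0.169031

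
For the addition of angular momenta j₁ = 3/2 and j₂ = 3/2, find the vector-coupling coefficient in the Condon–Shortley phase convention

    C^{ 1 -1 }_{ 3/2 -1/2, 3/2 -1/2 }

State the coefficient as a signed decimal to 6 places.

-0.632456  (= −√(2/5))

√[3·2!1!1!/5! · 1!2!1!2!0!2!] = √(2/5)
  +(−1)^1/∏(1,1,1,0,0,1)! = -1  (running -1)
⟨..|..⟩ = √(2/5)·(-1) = -0.632456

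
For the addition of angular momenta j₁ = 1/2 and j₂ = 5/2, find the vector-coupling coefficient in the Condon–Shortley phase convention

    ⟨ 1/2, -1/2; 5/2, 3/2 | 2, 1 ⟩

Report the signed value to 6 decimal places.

−√(2/3) = -0.816497

j₁+j₂−J=1  J+j₁−j₂=0  J−j₁+j₂=4  j₁+j₂+J+1=6
(j₁±m₁, j₂±m₂, J±M) = (0,1,4,1,3,1)
P² = 24
sum k=1..1:
  [1] −1/6 = -1/6
S = -1/6
C² = P²·S² = 2/3 ; C = -0.816497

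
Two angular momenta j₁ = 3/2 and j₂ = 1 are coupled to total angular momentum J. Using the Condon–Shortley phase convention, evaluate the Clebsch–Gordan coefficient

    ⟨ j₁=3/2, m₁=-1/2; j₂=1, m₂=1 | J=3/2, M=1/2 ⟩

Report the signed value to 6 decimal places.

√[4·1!2!1!/5! · 1!2!2!0!2!1!] = √(8/15)
  +(−1)^1/∏(1,0,1,1,1,0)! = -1  (running -1)
⟨..|..⟩ = √(8/15)·(-1) = -0.730297

-0.730297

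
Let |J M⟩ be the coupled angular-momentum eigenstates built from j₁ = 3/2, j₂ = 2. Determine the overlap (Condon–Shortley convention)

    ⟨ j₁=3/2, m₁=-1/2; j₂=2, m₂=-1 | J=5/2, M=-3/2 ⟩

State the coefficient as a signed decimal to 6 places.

√[6·1!2!3!/7! · 1!2!1!3!1!4!] = √(144/35)
  +(−1)^0/∏(0,1,2,1,0,2)! = 1/4  (running 1/4)
  +(−1)^1/∏(1,0,1,0,1,3)! = -1/6  (running 1/12)
⟨..|..⟩ = √(144/35)·(1/12) = +0.169031

+0.169031  (= +√(1/35))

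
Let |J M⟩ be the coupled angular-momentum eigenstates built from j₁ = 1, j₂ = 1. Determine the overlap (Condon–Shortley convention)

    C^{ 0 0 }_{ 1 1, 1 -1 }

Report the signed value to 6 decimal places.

+0.577350

j₁+j₂−J=2  J+j₁−j₂=0  J−j₁+j₂=0  j₁+j₂+J+1=3
(j₁±m₁, j₂±m₂, J±M) = (2,0,0,2,0,0)
P² = 4/3
sum k=0..0:
  [0] +1/2 = 1/2
S = 1/2
C² = P²·S² = 1/3 ; C = +0.577350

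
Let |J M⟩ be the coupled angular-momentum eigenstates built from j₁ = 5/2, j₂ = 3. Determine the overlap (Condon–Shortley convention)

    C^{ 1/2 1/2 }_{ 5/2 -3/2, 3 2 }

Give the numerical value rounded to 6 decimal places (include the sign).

+√(5/21) ≈ +0.487950

triangle: 5!*0!*1!/7! = 120/5040
(j±m)!: 1!*4!*5!*1!*1!*0! = 2880
prefactor² = (2J+1)*Δ*N² = 960/7
  k=4: +1/(4!*1!*0!*1!*0!*0!) = 1/24
Σ = 1/24  ⇒  CG² = 960/7*1/24² = 5/21
CG = +√(5/21) = +0.487950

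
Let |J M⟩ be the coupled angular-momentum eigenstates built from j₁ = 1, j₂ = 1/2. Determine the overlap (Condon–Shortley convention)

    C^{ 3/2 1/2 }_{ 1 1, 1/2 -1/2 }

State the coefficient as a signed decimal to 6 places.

j₁+j₂−J=0  J+j₁−j₂=2  J−j₁+j₂=1  j₁+j₂+J+1=4
(j₁±m₁, j₂±m₂, J±M) = (2,0,0,1,2,1)
P² = 4/3
sum k=0..0:
  [0] +1/2 = 1/2
S = 1/2
C² = P²·S² = 1/3 ; C = +0.577350

+√(1/3) = +0.577350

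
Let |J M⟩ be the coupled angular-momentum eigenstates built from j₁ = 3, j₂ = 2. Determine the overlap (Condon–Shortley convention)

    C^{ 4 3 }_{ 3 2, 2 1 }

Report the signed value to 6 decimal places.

+√(1/20) ≈ +0.223607

j₁+j₂−J=1  J+j₁−j₂=5  J−j₁+j₂=3  j₁+j₂+J+1=10
(j₁±m₁, j₂±m₂, J±M) = (5,1,3,1,7,1)
P² = 6480
sum k=0..1:
  [0] +1/144 = 1/144
  [1] −1/240 = -1/240
S = 1/360
C² = P²·S² = 1/20 ; C = +0.223607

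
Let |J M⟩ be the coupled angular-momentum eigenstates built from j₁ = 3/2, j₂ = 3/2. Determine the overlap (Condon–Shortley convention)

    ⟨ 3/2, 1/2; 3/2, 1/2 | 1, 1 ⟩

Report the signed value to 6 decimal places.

−√(2/5) = -0.632456

√[3·2!1!1!/5! · 2!1!2!1!2!0!] = √(2/5)
  +(−1)^1/∏(1,1,0,1,1,0)! = -1  (running -1)
⟨..|..⟩ = √(2/5)·(-1) = -0.632456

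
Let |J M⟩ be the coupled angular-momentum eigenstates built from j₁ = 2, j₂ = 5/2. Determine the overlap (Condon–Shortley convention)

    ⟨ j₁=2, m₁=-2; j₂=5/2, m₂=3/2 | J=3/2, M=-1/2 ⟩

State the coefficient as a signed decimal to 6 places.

√[4·3!1!2!/7! · 0!4!4!1!1!2!] = √(384/35)
  +(−1)^3/∏(3,0,1,1,0,1)! = -1/6  (running -1/6)
⟨..|..⟩ = √(384/35)·(-1/6) = -0.552052

−√(32/105) = -0.552052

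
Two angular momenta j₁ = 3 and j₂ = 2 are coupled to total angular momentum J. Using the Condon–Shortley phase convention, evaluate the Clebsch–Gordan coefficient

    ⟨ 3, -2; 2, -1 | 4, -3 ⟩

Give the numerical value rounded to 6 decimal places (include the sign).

triangle: 1!*5!*3!/10! = 720/3628800
(j±m)!: 1!*5!*1!*3!*1!*7! = 3628800
prefactor² = (2J+1)*Δ*N² = 6480
  k=0: +1/(0!*1!*5!*1!*0!*2!) = 1/240
  k=1: −1/(1!*0!*4!*0!*1!*3!) = -1/144
Σ = -1/360  ⇒  CG² = 6480*(-1/360)² = 1/20
CG = −√(1/20) = -0.223607

−√(1/20) ≈ -0.223607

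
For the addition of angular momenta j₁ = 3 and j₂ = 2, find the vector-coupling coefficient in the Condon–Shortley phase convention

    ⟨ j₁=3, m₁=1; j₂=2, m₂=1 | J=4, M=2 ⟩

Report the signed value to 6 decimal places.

-0.188982  (= −√(1/28))

j₁+j₂−J=1  J+j₁−j₂=5  J−j₁+j₂=3  j₁+j₂+J+1=10
(j₁±m₁, j₂±m₂, J±M) = (4,2,3,1,6,2)
P² = 5184/7
sum k=0..1:
  [0] +1/72 = 1/72
  [1] −1/48 = -1/48
S = -1/144
C² = P²·S² = 1/28 ; C = -0.188982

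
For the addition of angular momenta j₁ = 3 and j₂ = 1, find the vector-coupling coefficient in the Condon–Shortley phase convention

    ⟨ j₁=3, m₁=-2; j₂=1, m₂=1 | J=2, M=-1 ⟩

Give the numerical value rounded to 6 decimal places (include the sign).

+0.690066

√[5·2!4!0!/7! · 1!5!2!0!1!3!] = √(480/7)
  +(−1)^2/∏(2,0,3,0,1,0)! = 1/12  (running 1/12)
⟨..|..⟩ = √(480/7)·(1/12) = +0.690066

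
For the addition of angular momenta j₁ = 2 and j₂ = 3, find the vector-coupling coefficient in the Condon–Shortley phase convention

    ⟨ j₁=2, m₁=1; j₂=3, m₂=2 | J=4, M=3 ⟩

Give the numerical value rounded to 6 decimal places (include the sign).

−√(1/20) ≈ -0.223607

triangle: 1!*3!*5!/10! = 720/3628800
(j±m)!: 3!*1!*5!*1!*7!*1! = 3628800
prefactor² = (2J+1)*Δ*N² = 6480
  k=0: +1/(0!*1!*1!*5!*2!*0!) = 1/240
  k=1: −1/(1!*0!*0!*4!*3!*1!) = -1/144
Σ = -1/360  ⇒  CG² = 6480*(-1/360)² = 1/20
CG = −√(1/20) = -0.223607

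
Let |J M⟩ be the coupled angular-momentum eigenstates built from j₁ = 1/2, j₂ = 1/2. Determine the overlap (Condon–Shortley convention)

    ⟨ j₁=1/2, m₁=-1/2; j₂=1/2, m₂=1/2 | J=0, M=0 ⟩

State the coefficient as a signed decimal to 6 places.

-0.707107  (= −√(1/2))

√[1·1!0!0!/2! · 0!1!1!0!0!0!] = √(1/2)
  +(−1)^1/∏(1,0,0,0,0,0)! = -1  (running -1)
⟨..|..⟩ = √(1/2)·(-1) = -0.707107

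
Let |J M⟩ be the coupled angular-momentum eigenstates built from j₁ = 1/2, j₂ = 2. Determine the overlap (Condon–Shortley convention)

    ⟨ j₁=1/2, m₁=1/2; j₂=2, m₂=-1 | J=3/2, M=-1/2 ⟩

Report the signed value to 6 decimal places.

+0.774597  (= +√(3/5))

j₁+j₂−J=1  J+j₁−j₂=0  J−j₁+j₂=3  j₁+j₂+J+1=5
(j₁±m₁, j₂±m₂, J±M) = (1,0,1,3,1,2)
P² = 12/5
sum k=0..0:
  [0] +1/2 = 1/2
S = 1/2
C² = P²·S² = 3/5 ; C = +0.774597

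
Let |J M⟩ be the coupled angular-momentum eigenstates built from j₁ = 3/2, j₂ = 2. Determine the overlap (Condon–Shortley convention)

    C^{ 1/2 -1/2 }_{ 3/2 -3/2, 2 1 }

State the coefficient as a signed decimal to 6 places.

−√(1/10) = -0.316228

triangle: 3!·0!·1!/5! = 6/120
(j±m)!: 0!·3!·3!·1!·0!·1! = 36
prefactor² = (2J+1)·Δ·N² = 18/5
  k=3: −1/(3!·0!·0!·0!·0!·1!) = -1/6
Σ = -1/6  ⇒  CG² = 18/5·(-1/6)² = 1/10
CG = −√(1/10) = -0.316228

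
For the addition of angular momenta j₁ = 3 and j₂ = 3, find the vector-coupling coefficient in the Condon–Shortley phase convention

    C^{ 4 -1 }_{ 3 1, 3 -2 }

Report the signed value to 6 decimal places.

triangle: 2!·4!·4!/11! = 1152/39916800
(j±m)!: 4!·2!·1!·5!·3!·5! = 4147200
prefactor² = (2J+1)·Δ·N² = 82944/77
  k=0: +1/(0!·2!·2!·1!·2!·3!) = 1/48
  k=1: −1/(1!·1!·1!·0!·3!·4!) = -1/144
Σ = 1/72  ⇒  CG² = 82944/77·1/72² = 16/77
CG = +√(16/77) = +0.455842

+√(16/77) ≈ +0.455842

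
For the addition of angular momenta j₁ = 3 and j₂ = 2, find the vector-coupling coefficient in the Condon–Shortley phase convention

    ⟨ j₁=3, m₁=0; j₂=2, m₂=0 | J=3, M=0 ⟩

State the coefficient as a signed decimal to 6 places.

−√(4/15) = -0.516398

j₁+j₂−J=2  J+j₁−j₂=4  J−j₁+j₂=2  j₁+j₂+J+1=9
(j₁±m₁, j₂±m₂, J±M) = (3,3,2,2,3,3)
P² = 48/5
sum k=0..2:
  [0] +1/24 = 1/24
  [1] −1/4 = -1/4
  [2] +1/24 = 1/24
S = -1/6
C² = P²·S² = 4/15 ; C = -0.516398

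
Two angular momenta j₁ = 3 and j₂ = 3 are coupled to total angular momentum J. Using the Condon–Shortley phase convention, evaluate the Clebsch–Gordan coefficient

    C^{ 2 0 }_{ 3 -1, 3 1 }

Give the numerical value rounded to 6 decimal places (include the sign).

-0.327327

j₁+j₂−J=4  J+j₁−j₂=2  J−j₁+j₂=2  j₁+j₂+J+1=9
(j₁±m₁, j₂±m₂, J±M) = (2,4,4,2,2,2)
P² = 256/21
sum k=2..4:
  [2] +1/16 = 1/16
  [3] −1/6 = -1/6
  [4] +1/96 = 1/96
S = -3/32
C² = P²·S² = 3/28 ; C = -0.327327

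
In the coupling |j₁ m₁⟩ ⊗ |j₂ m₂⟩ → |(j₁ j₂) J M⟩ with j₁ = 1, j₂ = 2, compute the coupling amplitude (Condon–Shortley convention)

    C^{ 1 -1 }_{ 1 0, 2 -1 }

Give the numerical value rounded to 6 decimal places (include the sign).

triangle: 2!×0!×2!/5! = 4/120
(j±m)!: 1!×1!×1!×3!×0!×2! = 12
prefactor² = (2J+1)×Δ×N² = 6/5
  k=1: −1/(1!×1!×0!×0!×0!×2!) = -1/2
Σ = -1/2  ⇒  CG² = 6/5×(-1/2)² = 3/10
CG = −√(3/10) = -0.547723

−√(3/10) ≈ -0.547723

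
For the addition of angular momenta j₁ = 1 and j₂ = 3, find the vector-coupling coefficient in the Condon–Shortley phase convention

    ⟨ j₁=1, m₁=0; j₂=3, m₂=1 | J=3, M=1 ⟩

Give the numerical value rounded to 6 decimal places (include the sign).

j₁+j₂−J=1  J+j₁−j₂=1  J−j₁+j₂=5  j₁+j₂+J+1=8
(j₁±m₁, j₂±m₂, J±M) = (1,1,4,2,4,2)
P² = 48
sum k=0..1:
  [0] +1/24 = 1/24
  [1] −1/12 = -1/12
S = -1/24
C² = P²·S² = 1/12 ; C = -0.288675

−√(1/12) = -0.288675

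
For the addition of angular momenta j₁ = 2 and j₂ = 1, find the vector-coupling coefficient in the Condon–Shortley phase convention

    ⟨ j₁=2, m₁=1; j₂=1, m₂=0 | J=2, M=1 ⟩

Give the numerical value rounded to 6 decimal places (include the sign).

triangle: 1!·3!·1!/6! = 6/720
(j±m)!: 3!·1!·1!·1!·3!·1! = 36
prefactor² = (2J+1)·Δ·N² = 3/2
  k=0: +1/(0!·1!·1!·1!·2!·0!) = 1/2
  k=1: −1/(1!·0!·0!·0!·3!·1!) = -1/6
Σ = 1/3  ⇒  CG² = 3/2·1/3² = 1/6
CG = +√(1/6) = +0.408248

+√(1/6) = +0.408248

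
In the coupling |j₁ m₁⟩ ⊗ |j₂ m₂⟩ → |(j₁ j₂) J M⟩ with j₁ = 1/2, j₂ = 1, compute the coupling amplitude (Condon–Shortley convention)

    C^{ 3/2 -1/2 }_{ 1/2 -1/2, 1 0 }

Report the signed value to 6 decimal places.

triangle: 0!×1!×2!/4! = 2/24
(j±m)!: 0!×1!×1!×1!×1!×2! = 2
prefactor² = (2J+1)×Δ×N² = 2/3
  k=0: +1/(0!×0!×1!×1!×0!×1!) = 1
Σ = 1  ⇒  CG² = 2/3×1² = 2/3
CG = +√(2/3) = +0.816497

+√(2/3) ≈ +0.816497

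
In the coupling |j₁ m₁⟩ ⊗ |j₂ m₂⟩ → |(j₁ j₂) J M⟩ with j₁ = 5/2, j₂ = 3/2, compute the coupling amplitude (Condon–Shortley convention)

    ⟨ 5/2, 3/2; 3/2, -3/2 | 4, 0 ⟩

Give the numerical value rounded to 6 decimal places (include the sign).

j₁+j₂−J=0  J+j₁−j₂=5  J−j₁+j₂=3  j₁+j₂+J+1=9
(j₁±m₁, j₂±m₂, J±M) = (4,1,0,3,4,4)
P² = 10368/7
sum k=0..0:
  [0] +1/144 = 1/144
S = 1/144
C² = P²·S² = 1/14 ; C = +0.267261

+0.267261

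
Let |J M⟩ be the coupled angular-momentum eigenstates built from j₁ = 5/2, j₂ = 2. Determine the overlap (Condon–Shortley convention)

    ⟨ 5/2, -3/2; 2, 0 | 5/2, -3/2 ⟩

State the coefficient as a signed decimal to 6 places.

triangle: 2!*3!*2!/8! = 24/40320
(j±m)!: 1!*4!*2!*2!*1!*4! = 2304
prefactor² = (2J+1)*Δ*N² = 288/35
  k=1: −1/(1!*1!*3!*1!*0!*1!) = -1/6
  k=2: +1/(2!*0!*2!*0!*1!*2!) = 1/8
Σ = -1/24  ⇒  CG² = 288/35*(-1/24)² = 1/70
CG = −√(1/70) = -0.119523

−√(1/70) ≈ -0.119523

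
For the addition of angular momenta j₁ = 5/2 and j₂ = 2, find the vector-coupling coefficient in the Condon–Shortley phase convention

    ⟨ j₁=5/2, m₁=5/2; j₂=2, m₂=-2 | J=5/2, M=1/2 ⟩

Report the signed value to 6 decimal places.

triangle: 2!*3!*2!/8! = 24/40320
(j±m)!: 5!*0!*0!*4!*3!*2! = 34560
prefactor² = (2J+1)*Δ*N² = 864/7
  k=0: +1/(0!*2!*0!*0!*3!*2!) = 1/24
Σ = 1/24  ⇒  CG² = 864/7*1/24² = 3/14
CG = +√(3/14) = +0.462910

+0.462910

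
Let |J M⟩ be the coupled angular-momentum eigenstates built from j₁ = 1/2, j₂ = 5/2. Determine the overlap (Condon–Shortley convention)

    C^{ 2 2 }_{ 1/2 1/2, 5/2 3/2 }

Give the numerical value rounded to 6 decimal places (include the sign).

j₁+j₂−J=1  J+j₁−j₂=0  J−j₁+j₂=4  j₁+j₂+J+1=6
(j₁±m₁, j₂±m₂, J±M) = (1,0,4,1,4,0)
P² = 96
sum k=0..0:
  [0] +1/24 = 1/24
S = 1/24
C² = P²·S² = 1/6 ; C = +0.408248

+0.408248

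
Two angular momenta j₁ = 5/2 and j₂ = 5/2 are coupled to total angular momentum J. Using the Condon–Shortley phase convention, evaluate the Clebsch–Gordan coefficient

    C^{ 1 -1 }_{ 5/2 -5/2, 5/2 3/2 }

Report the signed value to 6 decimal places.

+0.377964

√[3·4!1!1!/7! · 0!5!4!1!0!2!] = √(576/7)
  +(−1)^4/∏(4,0,1,0,0,1)! = 1/24  (running 1/24)
⟨..|..⟩ = √(576/7)·(1/24) = +0.377964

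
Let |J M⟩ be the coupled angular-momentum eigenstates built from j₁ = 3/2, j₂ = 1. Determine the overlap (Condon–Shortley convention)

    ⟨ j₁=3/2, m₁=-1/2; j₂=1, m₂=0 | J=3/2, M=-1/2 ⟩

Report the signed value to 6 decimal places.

triangle: 1!*2!*1!/5! = 2/120
(j±m)!: 1!*2!*1!*1!*1!*2! = 4
prefactor² = (2J+1)*Δ*N² = 4/15
  k=0: +1/(0!*1!*2!*1!*0!*0!) = 1/2
  k=1: −1/(1!*0!*1!*0!*1!*1!) = -1
Σ = -1/2  ⇒  CG² = 4/15*(-1/2)² = 1/15
CG = −√(1/15) = -0.258199

−√(1/15) = -0.258199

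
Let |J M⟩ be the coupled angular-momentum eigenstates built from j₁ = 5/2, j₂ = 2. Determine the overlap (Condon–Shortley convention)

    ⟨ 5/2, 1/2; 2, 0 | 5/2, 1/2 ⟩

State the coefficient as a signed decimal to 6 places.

j₁+j₂−J=2  J+j₁−j₂=3  J−j₁+j₂=2  j₁+j₂+J+1=8
(j₁±m₁, j₂±m₂, J±M) = (3,2,2,2,3,2)
P² = 72/35
sum k=0..2:
  [0] +1/8 = 1/8
  [1] −1/2 = -1/2
  [2] +1/24 = 1/24
S = -1/3
C² = P²·S² = 8/35 ; C = -0.478091

−√(8/35) ≈ -0.478091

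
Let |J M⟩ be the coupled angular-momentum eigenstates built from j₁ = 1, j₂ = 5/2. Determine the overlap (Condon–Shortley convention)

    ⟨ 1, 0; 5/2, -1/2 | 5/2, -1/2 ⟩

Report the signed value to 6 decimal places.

√[6·1!1!4!/7! · 1!1!2!3!2!3!] = √(144/35)
  +(−1)^0/∏(0,1,1,2,0,2)! = 1/4  (running 1/4)
  +(−1)^1/∏(1,0,0,1,1,3)! = -1/6  (running 1/12)
⟨..|..⟩ = √(144/35)·(1/12) = +0.169031

+0.169031  (= +√(1/35))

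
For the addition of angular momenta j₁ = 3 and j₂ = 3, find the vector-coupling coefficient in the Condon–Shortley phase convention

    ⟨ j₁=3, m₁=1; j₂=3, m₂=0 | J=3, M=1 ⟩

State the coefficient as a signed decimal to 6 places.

j₁+j₂−J=3  J+j₁−j₂=3  J−j₁+j₂=3  j₁+j₂+J+1=10
(j₁±m₁, j₂±m₂, J±M) = (4,2,3,3,4,2)
P² = 864/25
sum k=0..2:
  [0] +1/72 = 1/72
  [1] −1/8 = -1/8
  [2] +1/24 = 1/24
S = -5/72
C² = P²·S² = 1/6 ; C = -0.408248

-0.408248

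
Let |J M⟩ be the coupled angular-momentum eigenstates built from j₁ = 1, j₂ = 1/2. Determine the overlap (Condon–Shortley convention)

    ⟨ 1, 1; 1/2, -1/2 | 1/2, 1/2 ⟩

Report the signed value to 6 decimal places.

triangle: 1!·1!·0!/3! = 1/6
(j±m)!: 2!·0!·0!·1!·1!·0! = 2
prefactor² = (2J+1)·Δ·N² = 2/3
  k=0: +1/(0!·1!·0!·0!·1!·0!) = 1
Σ = 1  ⇒  CG² = 2/3·1² = 2/3
CG = +√(2/3) = +0.816497

+0.816497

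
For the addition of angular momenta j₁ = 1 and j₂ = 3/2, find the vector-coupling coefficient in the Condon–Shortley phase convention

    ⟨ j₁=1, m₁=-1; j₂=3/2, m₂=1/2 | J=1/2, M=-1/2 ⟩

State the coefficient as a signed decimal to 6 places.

j₁+j₂−J=2  J+j₁−j₂=0  J−j₁+j₂=1  j₁+j₂+J+1=4
(j₁±m₁, j₂±m₂, J±M) = (0,2,2,1,0,1)
P² = 2/3
sum k=2..2:
  [2] +1/2 = 1/2
S = 1/2
C² = P²·S² = 1/6 ; C = +0.408248

+0.408248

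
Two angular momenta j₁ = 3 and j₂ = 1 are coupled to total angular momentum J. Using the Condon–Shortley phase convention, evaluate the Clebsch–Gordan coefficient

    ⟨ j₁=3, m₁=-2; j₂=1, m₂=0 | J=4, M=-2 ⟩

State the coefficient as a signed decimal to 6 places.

+√(3/7) = +0.654654

triangle: 0!×6!×2!/9! = 1440/362880
(j±m)!: 1!×5!×1!×1!×2!×6! = 172800
prefactor² = (2J+1)×Δ×N² = 43200/7
  k=0: +1/(0!×0!×5!×1!×1!×1!) = 1/120
Σ = 1/120  ⇒  CG² = 43200/7×1/120² = 3/7
CG = +√(3/7) = +0.654654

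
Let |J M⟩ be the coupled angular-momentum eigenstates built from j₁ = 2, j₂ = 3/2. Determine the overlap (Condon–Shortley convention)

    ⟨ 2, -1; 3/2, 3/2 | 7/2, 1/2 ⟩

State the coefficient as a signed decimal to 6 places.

√[8·0!4!3!/8! · 1!3!3!0!4!3!] = √(5184/35)
  +(−1)^0/∏(0,0,3,3,1,0)! = 1/36  (running 1/36)
⟨..|..⟩ = √(5184/35)·(1/36) = +0.338062

+√(4/35) = +0.338062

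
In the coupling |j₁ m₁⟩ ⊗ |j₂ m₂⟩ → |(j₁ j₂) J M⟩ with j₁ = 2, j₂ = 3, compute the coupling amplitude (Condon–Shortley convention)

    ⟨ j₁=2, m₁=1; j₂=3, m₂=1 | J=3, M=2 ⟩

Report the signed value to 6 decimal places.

j₁+j₂−J=2  J+j₁−j₂=2  J−j₁+j₂=4  j₁+j₂+J+1=9
(j₁±m₁, j₂±m₂, J±M) = (3,1,4,2,5,1)
P² = 64
sum k=0..1:
  [0] +1/48 = 1/48
  [1] −1/12 = -1/12
S = -1/16
C² = P²·S² = 1/4 ; C = -0.500000

-0.500000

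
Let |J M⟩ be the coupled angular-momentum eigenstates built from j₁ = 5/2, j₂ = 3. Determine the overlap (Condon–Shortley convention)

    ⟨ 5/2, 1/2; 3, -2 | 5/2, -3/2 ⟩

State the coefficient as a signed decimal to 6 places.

j₁+j₂−J=3  J+j₁−j₂=2  J−j₁+j₂=3  j₁+j₂+J+1=9
(j₁±m₁, j₂±m₂, J±M) = (3,2,1,5,1,4)
P² = 288/7
sum k=0..1:
  [0] +1/24 = 1/24
  [1] −1/12 = -1/12
S = -1/24
C² = P²·S² = 1/14 ; C = -0.267261

-0.267261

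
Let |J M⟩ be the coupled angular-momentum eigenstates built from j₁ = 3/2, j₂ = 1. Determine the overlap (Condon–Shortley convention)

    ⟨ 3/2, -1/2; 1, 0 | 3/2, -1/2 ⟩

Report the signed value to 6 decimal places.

-0.258199

√[4·1!2!1!/5! · 1!2!1!1!1!2!] = √(4/15)
  +(−1)^0/∏(0,1,2,1,0,0)! = 1/2  (running 1/2)
  +(−1)^1/∏(1,0,1,0,1,1)! = -1  (running -1/2)
⟨..|..⟩ = √(4/15)·(-1/2) = -0.258199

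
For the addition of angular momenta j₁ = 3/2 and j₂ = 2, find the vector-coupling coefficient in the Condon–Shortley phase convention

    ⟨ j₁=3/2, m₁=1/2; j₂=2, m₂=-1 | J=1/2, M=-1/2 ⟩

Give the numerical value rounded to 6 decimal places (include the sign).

-0.547723  (= −√(3/10))

triangle: 3!·0!·1!/5! = 6/120
(j±m)!: 2!·1!·1!·3!·0!·1! = 12
prefactor² = (2J+1)·Δ·N² = 6/5
  k=1: −1/(1!·2!·0!·0!·0!·1!) = -1/2
Σ = -1/2  ⇒  CG² = 6/5·(-1/2)² = 3/10
CG = −√(3/10) = -0.547723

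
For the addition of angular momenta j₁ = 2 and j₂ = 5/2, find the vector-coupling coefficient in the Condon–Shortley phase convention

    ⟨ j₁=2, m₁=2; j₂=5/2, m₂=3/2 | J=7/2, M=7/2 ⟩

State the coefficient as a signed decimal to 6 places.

+√(4/9) ≈ +0.666667

j₁+j₂−J=1  J+j₁−j₂=3  J−j₁+j₂=4  j₁+j₂+J+1=9
(j₁±m₁, j₂±m₂, J±M) = (4,0,4,1,7,0)
P² = 9216
sum k=0..0:
  [0] +1/144 = 1/144
S = 1/144
C² = P²·S² = 4/9 ; C = +0.666667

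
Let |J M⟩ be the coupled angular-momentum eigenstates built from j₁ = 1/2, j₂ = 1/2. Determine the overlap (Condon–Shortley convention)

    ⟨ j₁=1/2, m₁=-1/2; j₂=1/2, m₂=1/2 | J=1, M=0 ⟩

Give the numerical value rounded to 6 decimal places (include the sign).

+0.707107  (= +√(1/2))

j₁+j₂−J=0  J+j₁−j₂=1  J−j₁+j₂=1  j₁+j₂+J+1=3
(j₁±m₁, j₂±m₂, J±M) = (0,1,1,0,1,1)
P² = 1/2
sum k=0..0:
  [0] +1/1 = 1
S = 1
C² = P²·S² = 1/2 ; C = +0.707107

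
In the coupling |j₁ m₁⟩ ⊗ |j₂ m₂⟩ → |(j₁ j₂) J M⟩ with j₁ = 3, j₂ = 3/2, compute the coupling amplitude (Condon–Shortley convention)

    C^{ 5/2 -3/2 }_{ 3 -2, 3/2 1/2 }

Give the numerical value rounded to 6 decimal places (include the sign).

√[6·2!4!1!/8! · 1!5!2!1!1!4!] = √(288/7)
  +(−1)^1/∏(1,1,4,1,0,0)! = -1/24  (running -1/24)
  +(−1)^2/∏(2,0,3,0,1,1)! = 1/12  (running 1/24)
⟨..|..⟩ = √(288/7)·(1/24) = +0.267261

+0.267261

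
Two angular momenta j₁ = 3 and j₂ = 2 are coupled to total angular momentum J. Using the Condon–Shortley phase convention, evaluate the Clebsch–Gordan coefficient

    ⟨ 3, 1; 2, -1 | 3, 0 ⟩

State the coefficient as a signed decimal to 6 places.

√[7·2!4!2!/9! · 4!2!1!3!3!3!] = √(96/5)
  +(−1)^0/∏(0,2,2,1,2,1)! = 1/8  (running 1/8)
  +(−1)^1/∏(1,1,1,0,3,2)! = -1/12  (running 1/24)
⟨..|..⟩ = √(96/5)·(1/24) = +0.182574

+0.182574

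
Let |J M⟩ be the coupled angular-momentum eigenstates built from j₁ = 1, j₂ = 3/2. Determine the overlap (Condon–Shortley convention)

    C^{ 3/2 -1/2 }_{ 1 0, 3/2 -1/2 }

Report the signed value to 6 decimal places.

+0.258199  (= +√(1/15))

j₁+j₂−J=1  J+j₁−j₂=1  J−j₁+j₂=2  j₁+j₂+J+1=5
(j₁±m₁, j₂±m₂, J±M) = (1,1,1,2,1,2)
P² = 4/15
sum k=0..1:
  [0] +1/1 = 1
  [1] −1/2 = -1/2
S = 1/2
C² = P²·S² = 1/15 ; C = +0.258199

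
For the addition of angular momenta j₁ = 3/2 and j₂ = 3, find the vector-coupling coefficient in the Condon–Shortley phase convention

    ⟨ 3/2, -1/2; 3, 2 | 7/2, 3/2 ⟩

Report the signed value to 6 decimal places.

triangle: 1!·2!·5!/9! = 240/362880
(j±m)!: 1!·2!·5!·1!·5!·2! = 57600
prefactor² = (2J+1)·Δ·N² = 6400/21
  k=0: +1/(0!·1!·2!·5!·0!·0!) = 1/240
  k=1: −1/(1!·0!·1!·4!·1!·1!) = -1/24
Σ = -3/80  ⇒  CG² = 6400/21·(-3/80)² = 3/7
CG = −√(3/7) = -0.654654

−√(3/7) ≈ -0.654654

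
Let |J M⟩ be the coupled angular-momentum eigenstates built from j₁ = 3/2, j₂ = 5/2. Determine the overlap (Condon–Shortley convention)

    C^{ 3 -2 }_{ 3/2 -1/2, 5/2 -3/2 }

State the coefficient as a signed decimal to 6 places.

j₁+j₂−J=1  J+j₁−j₂=2  J−j₁+j₂=4  j₁+j₂+J+1=8
(j₁±m₁, j₂±m₂, J±M) = (1,2,1,4,1,5)
P² = 48
sum k=0..1:
  [0] +1/12 = 1/12
  [1] −1/24 = -1/24
S = 1/24
C² = P²·S² = 1/12 ; C = +0.288675

+√(1/12) = +0.288675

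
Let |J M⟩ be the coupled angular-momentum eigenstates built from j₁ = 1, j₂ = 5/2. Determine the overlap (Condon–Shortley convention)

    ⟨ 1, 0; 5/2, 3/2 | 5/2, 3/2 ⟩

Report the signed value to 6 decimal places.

−√(9/35) = -0.507093

triangle: 1!*1!*4!/7! = 24/5040
(j±m)!: 1!*1!*4!*1!*4!*1! = 576
prefactor² = (2J+1)*Δ*N² = 576/35
  k=0: +1/(0!*1!*1!*4!*0!*0!) = 1/24
  k=1: −1/(1!*0!*0!*3!*1!*1!) = -1/6
Σ = -1/8  ⇒  CG² = 576/35*(-1/8)² = 9/35
CG = −√(9/35) = -0.507093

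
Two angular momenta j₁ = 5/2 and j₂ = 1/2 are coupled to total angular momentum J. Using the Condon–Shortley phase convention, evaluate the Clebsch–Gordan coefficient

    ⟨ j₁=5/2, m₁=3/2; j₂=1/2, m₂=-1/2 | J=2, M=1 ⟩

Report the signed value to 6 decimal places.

+0.816497

triangle: 1!*4!*0!/6! = 24/720
(j±m)!: 4!*1!*0!*1!*3!*1! = 144
prefactor² = (2J+1)*Δ*N² = 24
  k=0: +1/(0!*1!*1!*0!*3!*0!) = 1/6
Σ = 1/6  ⇒  CG² = 24*1/6² = 2/3
CG = +√(2/3) = +0.816497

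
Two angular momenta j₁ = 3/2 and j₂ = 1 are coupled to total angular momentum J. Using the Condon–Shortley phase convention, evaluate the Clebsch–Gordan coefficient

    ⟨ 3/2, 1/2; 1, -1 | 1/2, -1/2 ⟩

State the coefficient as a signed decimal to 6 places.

+√(1/6) = +0.408248

triangle: 2!*1!*0!/4! = 2/24
(j±m)!: 2!*1!*0!*2!*0!*1! = 4
prefactor² = (2J+1)*Δ*N² = 2/3
  k=0: +1/(0!*2!*1!*0!*0!*0!) = 1/2
Σ = 1/2  ⇒  CG² = 2/3*1/2² = 1/6
CG = +√(1/6) = +0.408248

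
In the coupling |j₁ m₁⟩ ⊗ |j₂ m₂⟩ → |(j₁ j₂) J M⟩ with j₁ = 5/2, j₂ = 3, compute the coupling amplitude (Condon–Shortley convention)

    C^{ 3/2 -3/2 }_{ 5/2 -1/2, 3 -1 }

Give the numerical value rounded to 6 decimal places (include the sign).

+0.507093

j₁+j₂−J=4  J+j₁−j₂=1  J−j₁+j₂=2  j₁+j₂+J+1=8
(j₁±m₁, j₂±m₂, J±M) = (2,3,2,4,0,3)
P² = 576/35
sum k=2..2:
  [2] +1/8 = 1/8
S = 1/8
C² = P²·S² = 9/35 ; C = +0.507093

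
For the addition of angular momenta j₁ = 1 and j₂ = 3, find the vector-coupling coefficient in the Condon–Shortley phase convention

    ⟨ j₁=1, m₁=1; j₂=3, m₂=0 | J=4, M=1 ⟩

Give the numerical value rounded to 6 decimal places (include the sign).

+0.597614  (= +√(5/14))

j₁+j₂−J=0  J+j₁−j₂=2  J−j₁+j₂=6  j₁+j₂+J+1=9
(j₁±m₁, j₂±m₂, J±M) = (2,0,3,3,5,3)
P² = 12960/7
sum k=0..0:
  [0] +1/72 = 1/72
S = 1/72
C² = P²·S² = 5/14 ; C = +0.597614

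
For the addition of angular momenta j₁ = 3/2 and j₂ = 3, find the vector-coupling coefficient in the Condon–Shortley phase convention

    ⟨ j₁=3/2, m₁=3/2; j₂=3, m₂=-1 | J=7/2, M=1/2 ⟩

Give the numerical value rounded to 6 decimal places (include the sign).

+0.617213  (= +√(8/21))

triangle: 1!×2!×5!/9! = 240/362880
(j±m)!: 3!×0!×2!×4!×4!×3! = 41472
prefactor² = (2J+1)×Δ×N² = 1536/7
  k=0: +1/(0!×1!×0!×2!×2!×3!) = 1/24
Σ = 1/24  ⇒  CG² = 1536/7×1/24² = 8/21
CG = +√(8/21) = +0.617213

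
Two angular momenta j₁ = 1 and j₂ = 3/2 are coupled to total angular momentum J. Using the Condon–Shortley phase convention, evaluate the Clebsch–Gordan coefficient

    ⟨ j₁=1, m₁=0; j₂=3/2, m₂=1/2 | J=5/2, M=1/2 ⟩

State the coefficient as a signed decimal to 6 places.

+√(3/5) = +0.774597

triangle: 0!*2!*3!/6! = 12/720
(j±m)!: 1!*1!*2!*1!*3!*2! = 24
prefactor² = (2J+1)*Δ*N² = 12/5
  k=0: +1/(0!*0!*1!*2!*1!*1!) = 1/2
Σ = 1/2  ⇒  CG² = 12/5*1/2² = 3/5
CG = +√(3/5) = +0.774597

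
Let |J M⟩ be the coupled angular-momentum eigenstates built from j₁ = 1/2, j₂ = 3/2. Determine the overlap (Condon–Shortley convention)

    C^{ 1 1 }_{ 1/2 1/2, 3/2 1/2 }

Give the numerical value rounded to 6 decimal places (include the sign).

+√(1/4) ≈ +0.500000

triangle: 1!*0!*2!/4! = 2/24
(j±m)!: 1!*0!*2!*1!*2!*0! = 4
prefactor² = (2J+1)*Δ*N² = 1
  k=0: +1/(0!*1!*0!*2!*0!*0!) = 1/2
Σ = 1/2  ⇒  CG² = 1*1/2² = 1/4
CG = +√(1/4) = +0.500000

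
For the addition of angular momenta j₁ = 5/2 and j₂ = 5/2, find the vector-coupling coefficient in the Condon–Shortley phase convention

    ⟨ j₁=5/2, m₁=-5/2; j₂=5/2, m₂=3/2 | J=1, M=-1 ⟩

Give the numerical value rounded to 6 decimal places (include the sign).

+0.377964

triangle: 4!*1!*1!/7! = 24/5040
(j±m)!: 0!*5!*4!*1!*0!*2! = 5760
prefactor² = (2J+1)*Δ*N² = 576/7
  k=4: +1/(4!*0!*1!*0!*0!*1!) = 1/24
Σ = 1/24  ⇒  CG² = 576/7*1/24² = 1/7
CG = +√(1/7) = +0.377964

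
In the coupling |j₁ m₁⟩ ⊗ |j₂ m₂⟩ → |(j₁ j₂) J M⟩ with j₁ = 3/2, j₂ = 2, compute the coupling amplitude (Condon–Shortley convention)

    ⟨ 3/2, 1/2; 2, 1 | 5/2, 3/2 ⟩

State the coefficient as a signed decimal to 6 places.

−√(1/35) ≈ -0.169031

triangle: 1!*2!*3!/7! = 12/5040
(j±m)!: 2!*1!*3!*1!*4!*1! = 288
prefactor² = (2J+1)*Δ*N² = 144/35
  k=0: +1/(0!*1!*1!*3!*1!*0!) = 1/6
  k=1: −1/(1!*0!*0!*2!*2!*1!) = -1/4
Σ = -1/12  ⇒  CG² = 144/35*(-1/12)² = 1/35
CG = −√(1/35) = -0.169031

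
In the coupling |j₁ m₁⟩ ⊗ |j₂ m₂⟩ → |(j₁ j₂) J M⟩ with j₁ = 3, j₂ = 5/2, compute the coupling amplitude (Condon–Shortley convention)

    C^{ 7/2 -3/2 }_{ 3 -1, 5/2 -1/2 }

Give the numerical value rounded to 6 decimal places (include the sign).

−√(5/21) ≈ -0.487950

triangle: 2!·4!·3!/10! = 288/3628800
(j±m)!: 2!·4!·2!·3!·2!·5! = 138240
prefactor² = (2J+1)·Δ·N² = 3072/35
  k=0: +1/(0!·2!·4!·2!·0!·1!) = 1/96
  k=1: −1/(1!·1!·3!·1!·1!·2!) = -1/12
  k=2: +1/(2!·0!·2!·0!·2!·3!) = 1/48
Σ = -5/96  ⇒  CG² = 3072/35·(-5/96)² = 5/21
CG = −√(5/21) = -0.487950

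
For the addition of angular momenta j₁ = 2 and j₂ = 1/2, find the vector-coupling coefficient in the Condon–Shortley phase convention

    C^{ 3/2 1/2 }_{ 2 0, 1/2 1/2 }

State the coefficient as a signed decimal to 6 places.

−√(2/5) = -0.632456

√[4·1!3!0!/5! · 2!2!1!0!2!1!] = √(8/5)
  +(−1)^1/∏(1,0,1,0,2,0)! = -1/2  (running -1/2)
⟨..|..⟩ = √(8/5)·(-1/2) = -0.632456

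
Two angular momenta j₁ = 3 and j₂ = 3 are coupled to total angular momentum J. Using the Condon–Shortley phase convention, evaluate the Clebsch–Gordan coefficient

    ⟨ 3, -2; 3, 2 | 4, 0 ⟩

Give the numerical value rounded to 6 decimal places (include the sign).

+√(7/22) = +0.564076

√[9·2!4!4!/11! · 1!5!5!1!4!4!] = √(165888/77)
  +(−1)^1/∏(1,1,4,4,0,0)! = -1/576  (running -1/576)
  +(−1)^2/∏(2,0,3,3,1,1)! = 1/72  (running 7/576)
⟨..|..⟩ = √(165888/77)·(7/576) = +0.564076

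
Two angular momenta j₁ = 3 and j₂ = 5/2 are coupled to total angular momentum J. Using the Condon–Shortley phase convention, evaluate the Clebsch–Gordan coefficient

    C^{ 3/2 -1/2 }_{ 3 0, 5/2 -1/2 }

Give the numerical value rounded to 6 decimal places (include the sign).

+0.338062  (= +√(4/35))

√[4·4!2!1!/8! · 3!3!2!3!1!2!] = √(144/35)
  +(−1)^1/∏(1,3,2,1,0,0)! = -1/12  (running -1/12)
  +(−1)^2/∏(2,2,1,0,1,1)! = 1/4  (running 1/6)
⟨..|..⟩ = √(144/35)·(1/6) = +0.338062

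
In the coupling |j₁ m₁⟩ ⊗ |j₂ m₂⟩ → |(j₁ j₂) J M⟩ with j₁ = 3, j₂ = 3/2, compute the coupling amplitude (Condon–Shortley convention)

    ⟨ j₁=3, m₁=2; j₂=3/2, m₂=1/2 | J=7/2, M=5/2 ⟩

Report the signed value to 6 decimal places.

j₁+j₂−J=1  J+j₁−j₂=5  J−j₁+j₂=2  j₁+j₂+J+1=9
(j₁±m₁, j₂±m₂, J±M) = (5,1,2,1,6,1)
P² = 6400/7
sum k=0..1:
  [0] +1/48 = 1/48
  [1] −1/120 = -1/120
S = 1/80
C² = P²·S² = 1/7 ; C = +0.377964

+√(1/7) = +0.377964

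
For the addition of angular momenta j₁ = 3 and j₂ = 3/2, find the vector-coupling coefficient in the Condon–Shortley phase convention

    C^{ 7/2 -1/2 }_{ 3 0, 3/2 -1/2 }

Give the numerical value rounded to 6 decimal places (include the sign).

+0.308607  (= +√(2/21))

j₁+j₂−J=1  J+j₁−j₂=5  J−j₁+j₂=2  j₁+j₂+J+1=9
(j₁±m₁, j₂±m₂, J±M) = (3,3,1,2,3,4)
P² = 384/7
sum k=0..1:
  [0] +1/12 = 1/12
  [1] −1/24 = -1/24
S = 1/24
C² = P²·S² = 2/21 ; C = +0.308607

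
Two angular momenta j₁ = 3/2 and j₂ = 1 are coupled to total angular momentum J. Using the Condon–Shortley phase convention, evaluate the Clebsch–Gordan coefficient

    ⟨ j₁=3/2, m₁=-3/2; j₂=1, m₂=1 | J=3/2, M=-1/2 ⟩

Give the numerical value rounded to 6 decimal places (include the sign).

triangle: 1!*2!*1!/5! = 2/120
(j±m)!: 0!*3!*2!*0!*1!*2! = 24
prefactor² = (2J+1)*Δ*N² = 8/5
  k=1: −1/(1!*0!*2!*1!*0!*0!) = -1/2
Σ = -1/2  ⇒  CG² = 8/5*(-1/2)² = 2/5
CG = −√(2/5) = -0.632456

−√(2/5) = -0.632456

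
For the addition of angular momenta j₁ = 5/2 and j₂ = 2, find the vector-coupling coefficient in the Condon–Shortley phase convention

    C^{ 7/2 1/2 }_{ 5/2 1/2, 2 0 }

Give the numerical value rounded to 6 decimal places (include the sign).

√[8·1!4!3!/9! · 3!2!2!2!4!3!] = √(768/35)
  +(−1)^0/∏(0,1,2,2,2,1)! = 1/8  (running 1/8)
  +(−1)^1/∏(1,0,1,1,3,2)! = -1/12  (running 1/24)
⟨..|..⟩ = √(768/35)·(1/24) = +0.195180

+√(4/105) = +0.195180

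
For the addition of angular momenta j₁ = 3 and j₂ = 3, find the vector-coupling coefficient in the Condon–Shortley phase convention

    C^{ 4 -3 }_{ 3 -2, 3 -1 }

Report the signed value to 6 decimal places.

√[9·2!4!4!/11! · 1!5!2!4!1!7!] = √(82944/11)
  +(−1)^1/∏(1,1,4,1,0,3)! = -1/144  (running -1/144)
  +(−1)^2/∏(2,0,3,0,1,4)! = 1/288  (running -1/288)
⟨..|..⟩ = √(82944/11)·(-1/288) = -0.301511

−√(1/11) ≈ -0.301511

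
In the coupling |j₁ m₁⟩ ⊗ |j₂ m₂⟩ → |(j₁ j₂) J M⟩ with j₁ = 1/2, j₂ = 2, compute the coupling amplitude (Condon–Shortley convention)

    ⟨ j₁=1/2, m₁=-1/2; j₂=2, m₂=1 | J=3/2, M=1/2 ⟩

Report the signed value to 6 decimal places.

j₁+j₂−J=1  J+j₁−j₂=0  J−j₁+j₂=3  j₁+j₂+J+1=5
(j₁±m₁, j₂±m₂, J±M) = (0,1,3,1,2,1)
P² = 12/5
sum k=1..1:
  [1] −1/2 = -1/2
S = -1/2
C² = P²·S² = 3/5 ; C = -0.774597

-0.774597  (= −√(3/5))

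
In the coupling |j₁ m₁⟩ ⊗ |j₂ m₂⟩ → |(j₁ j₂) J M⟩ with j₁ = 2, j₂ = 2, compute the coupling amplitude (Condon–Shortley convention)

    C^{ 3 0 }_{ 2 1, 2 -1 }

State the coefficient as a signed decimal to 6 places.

+0.632456

triangle: 1!×3!×3!/8! = 36/40320
(j±m)!: 3!×1!×1!×3!×3!×3! = 1296
prefactor² = (2J+1)×Δ×N² = 81/10
  k=0: +1/(0!×1!×1!×1!×2!×2!) = 1/4
  k=1: −1/(1!×0!×0!×0!×3!×3!) = -1/36
Σ = 2/9  ⇒  CG² = 81/10×2/9² = 2/5
CG = +√(2/5) = +0.632456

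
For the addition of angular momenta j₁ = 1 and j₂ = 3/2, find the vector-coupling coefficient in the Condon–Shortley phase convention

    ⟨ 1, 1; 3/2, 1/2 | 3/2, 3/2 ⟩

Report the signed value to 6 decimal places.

+√(2/5) ≈ +0.632456

j₁+j₂−J=1  J+j₁−j₂=1  J−j₁+j₂=2  j₁+j₂+J+1=5
(j₁±m₁, j₂±m₂, J±M) = (2,0,2,1,3,0)
P² = 8/5
sum k=0..0:
  [0] +1/2 = 1/2
S = 1/2
C² = P²·S² = 2/5 ; C = +0.632456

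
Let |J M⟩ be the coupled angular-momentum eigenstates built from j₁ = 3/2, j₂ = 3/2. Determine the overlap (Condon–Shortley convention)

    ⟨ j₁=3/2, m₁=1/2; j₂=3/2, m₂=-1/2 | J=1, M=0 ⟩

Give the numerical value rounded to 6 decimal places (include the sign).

√[3·2!1!1!/5! · 2!1!1!2!1!1!] = √(1/5)
  +(−1)^0/∏(0,2,1,1,0,0)! = 1/2  (running 1/2)
  +(−1)^1/∏(1,1,0,0,1,1)! = -1  (running -1/2)
⟨..|..⟩ = √(1/5)·(-1/2) = -0.223607

−√(1/20) = -0.223607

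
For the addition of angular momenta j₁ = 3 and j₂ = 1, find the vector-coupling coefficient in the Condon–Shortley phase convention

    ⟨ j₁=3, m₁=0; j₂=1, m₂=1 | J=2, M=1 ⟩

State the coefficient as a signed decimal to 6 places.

+0.377964

√[5·2!4!0!/7! · 3!3!2!0!3!1!] = √(144/7)
  +(−1)^2/∏(2,0,1,0,3,0)! = 1/12  (running 1/12)
⟨..|..⟩ = √(144/7)·(1/12) = +0.377964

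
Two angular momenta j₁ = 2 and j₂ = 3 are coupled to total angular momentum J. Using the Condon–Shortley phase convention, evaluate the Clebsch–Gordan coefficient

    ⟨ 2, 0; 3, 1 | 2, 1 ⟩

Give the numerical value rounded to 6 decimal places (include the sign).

√[5·3!1!3!/8! · 2!2!4!2!3!1!] = √(36/7)
  +(−1)^1/∏(1,2,1,3,0,0)! = -1/12  (running -1/12)
  +(−1)^2/∏(2,1,0,2,1,1)! = 1/4  (running 1/6)
⟨..|..⟩ = √(36/7)·(1/6) = +0.377964

+0.377964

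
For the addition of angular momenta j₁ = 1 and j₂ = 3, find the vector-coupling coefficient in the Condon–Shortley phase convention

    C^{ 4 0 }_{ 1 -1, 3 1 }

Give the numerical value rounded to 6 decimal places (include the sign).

+√(3/14) ≈ +0.462910

triangle: 0!·2!·6!/9! = 1440/362880
(j±m)!: 0!·2!·4!·2!·4!·4! = 55296
prefactor² = (2J+1)·Δ·N² = 13824/7
  k=0: +1/(0!·0!·2!·4!·0!·2!) = 1/96
Σ = 1/96  ⇒  CG² = 13824/7·1/96² = 3/14
CG = +√(3/14) = +0.462910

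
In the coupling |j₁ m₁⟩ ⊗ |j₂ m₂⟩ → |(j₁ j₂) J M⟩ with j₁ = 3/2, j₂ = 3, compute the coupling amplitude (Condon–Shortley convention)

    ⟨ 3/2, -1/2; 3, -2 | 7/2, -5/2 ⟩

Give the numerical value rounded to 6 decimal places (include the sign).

√[8·1!2!5!/9! · 1!2!1!5!1!6!] = √(6400/7)
  +(−1)^0/∏(0,1,2,1,0,4)! = 1/48  (running 1/48)
  +(−1)^1/∏(1,0,1,0,1,5)! = -1/120  (running 1/80)
⟨..|..⟩ = √(6400/7)·(1/80) = +0.377964

+√(1/7) ≈ +0.377964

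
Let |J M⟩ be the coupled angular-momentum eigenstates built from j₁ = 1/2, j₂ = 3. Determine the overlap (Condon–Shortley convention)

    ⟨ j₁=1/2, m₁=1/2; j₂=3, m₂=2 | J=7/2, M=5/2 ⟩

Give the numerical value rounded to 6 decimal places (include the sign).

+0.925820

√[8·0!1!6!/8! · 1!0!5!1!6!1!] = √(86400/7)
  +(−1)^0/∏(0,0,0,5,1,1)! = 1/120  (running 1/120)
⟨..|..⟩ = √(86400/7)·(1/120) = +0.925820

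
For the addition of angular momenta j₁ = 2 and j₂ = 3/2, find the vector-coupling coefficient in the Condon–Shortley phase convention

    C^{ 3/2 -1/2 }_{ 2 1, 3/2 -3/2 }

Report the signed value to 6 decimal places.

√[4·2!2!1!/6! · 3!1!0!3!1!2!] = √(8/5)
  +(−1)^0/∏(0,2,1,0,1,1)! = 1/2  (running 1/2)
⟨..|..⟩ = √(8/5)·(1/2) = +0.632456

+√(2/5) = +0.632456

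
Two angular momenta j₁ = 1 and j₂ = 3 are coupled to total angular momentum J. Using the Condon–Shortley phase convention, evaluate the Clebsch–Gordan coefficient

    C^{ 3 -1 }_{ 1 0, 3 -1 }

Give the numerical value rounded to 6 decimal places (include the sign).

+0.288675

triangle: 1!×1!×5!/8! = 120/40320
(j±m)!: 1!×1!×2!×4!×2!×4! = 2304
prefactor² = (2J+1)×Δ×N² = 48
  k=0: +1/(0!×1!×1!×2!×0!×3!) = 1/12
  k=1: −1/(1!×0!×0!×1!×1!×4!) = -1/24
Σ = 1/24  ⇒  CG² = 48×1/24² = 1/12
CG = +√(1/12) = +0.288675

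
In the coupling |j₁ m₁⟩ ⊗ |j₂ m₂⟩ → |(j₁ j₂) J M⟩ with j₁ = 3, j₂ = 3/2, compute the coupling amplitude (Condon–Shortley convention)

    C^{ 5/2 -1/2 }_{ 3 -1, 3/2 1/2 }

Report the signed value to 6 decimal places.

-0.119523

j₁+j₂−J=2  J+j₁−j₂=4  J−j₁+j₂=1  j₁+j₂+J+1=8
(j₁±m₁, j₂±m₂, J±M) = (2,4,2,1,2,3)
P² = 288/35
sum k=1..2:
  [1] −1/6 = -1/6
  [2] +1/8 = 1/8
S = -1/24
C² = P²·S² = 1/70 ; C = -0.119523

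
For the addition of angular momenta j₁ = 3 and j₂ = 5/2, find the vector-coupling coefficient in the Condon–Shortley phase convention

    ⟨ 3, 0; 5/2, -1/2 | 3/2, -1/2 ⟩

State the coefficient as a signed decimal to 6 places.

j₁+j₂−J=4  J+j₁−j₂=2  J−j₁+j₂=1  j₁+j₂+J+1=8
(j₁±m₁, j₂±m₂, J±M) = (3,3,2,3,1,2)
P² = 144/35
sum k=1..2:
  [1] −1/12 = -1/12
  [2] +1/4 = 1/4
S = 1/6
C² = P²·S² = 4/35 ; C = +0.338062

+0.338062  (= +√(4/35))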